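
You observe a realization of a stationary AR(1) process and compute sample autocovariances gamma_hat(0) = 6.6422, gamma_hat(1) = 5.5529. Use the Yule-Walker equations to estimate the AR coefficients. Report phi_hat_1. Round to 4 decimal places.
\hat\phi_{1} = 0.8360

The Yule-Walker equations for an AR(p) process read, in matrix form,
  Gamma_p phi = r_p,   with   (Gamma_p)_{ij} = gamma(|i - j|),
                       (r_p)_i = gamma(i),   i,j = 1..p.
Substitute the sample gammas (Toeplitz matrix and right-hand side of size 1):
  Gamma_p = [[6.6422]]
  r_p     = [5.5529]
With p = 1 this is the single equation gamma(0) phi_1 = gamma(1):
  phi_hat_1 = gamma(1) / gamma(0) = 5.5529 / 6.6422 = 0.8360.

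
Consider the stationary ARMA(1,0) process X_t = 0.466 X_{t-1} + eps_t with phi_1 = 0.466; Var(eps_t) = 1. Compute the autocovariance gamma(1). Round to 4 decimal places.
\gamma(1) = 0.5953

Multiply the model equation by X_{t-k} and take expectations. With theta_0 = psi_0 = 1 and psi_j the MA(infinity) weights, this gives
  gamma(k) - sum_i phi_i gamma(k-i) = c_k,
  c_k = sigma^2 * sum_{j=k..q} theta_j psi_{j-k}   (c_k = 0 for k > q),
using gamma(-m) = gamma(m).
Pure AR (q = 0): c_0 = sigma^2 = 1, c_k = 0 for k >= 1.
Equations for k = 0 and k = 1 (AR order 1):
  gamma(0) = phi_1 gamma(1) + c_0
  gamma(1) = phi_1 gamma(0) + c_1
Substituting the second into the first: gamma(0) (1 - phi_1^2) = c_0 + phi_1 c_1, so
  gamma(0) = c_0 / (1 - phi_1^2) = 1 / (1 - (0.466)^2) = 1 / 0.782844 = 1.277394.
  gamma(1) = phi_1 gamma(0) = (0.466)(1.277394) = 0.595265.
Therefore gamma(1) = 0.5953 (to 4 decimal places).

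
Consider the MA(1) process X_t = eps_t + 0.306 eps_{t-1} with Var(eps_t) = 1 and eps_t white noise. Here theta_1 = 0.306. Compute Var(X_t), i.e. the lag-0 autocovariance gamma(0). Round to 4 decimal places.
\gamma(0) = 1.0936

For an MA(q) process X_t = eps_t + sum_i theta_i eps_{t-i} with
Var(eps_t) = sigma^2, the variance is
  gamma(0) = sigma^2 * (1 + sum_i theta_i^2).
  sum_i theta_i^2 = (0.306)^2 = 0.093636.
  gamma(0) = 1 * (1 + 0.093636) = 1 * 1.093636 = 1.093636, which rounds to 1.0936.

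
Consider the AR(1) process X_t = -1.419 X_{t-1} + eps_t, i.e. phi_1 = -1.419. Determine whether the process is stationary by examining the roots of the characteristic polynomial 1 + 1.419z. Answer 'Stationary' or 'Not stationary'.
\text{Not stationary}

The AR(p) characteristic polynomial is P(z) = 1 + 1.419z.
Stationarity requires all roots to lie outside the unit circle, i.e. |z| > 1 for every root.
This is linear in z: 1 + (1.419) z = 0  =>  z = -1/(1.419) = -0.704722,  |z| = 0.704722.
Moduli of all roots: 0.7047.
All moduli strictly greater than 1? No.
Verdict: Not stationary.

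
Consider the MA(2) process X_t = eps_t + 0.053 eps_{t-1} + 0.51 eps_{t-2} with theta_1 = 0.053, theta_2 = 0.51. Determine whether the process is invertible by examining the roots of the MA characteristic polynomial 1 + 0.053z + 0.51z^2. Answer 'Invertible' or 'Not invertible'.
\text{Invertible}

The MA(q) characteristic polynomial is P(z) = 1 + 0.053z + 0.51z^2.
Invertibility requires all roots to lie outside the unit circle, i.e. |z| > 1 for every root.
Set 1 + (0.053) z + (0.51) z^2 = 0, i.e. a z^2 + b z + c = 0 with a = 0.51, b = 0.053, c = 1.
Discriminant D = b^2 - 4ac = (0.053)^2 - 4*(0.51)*1 = 0.002809 - (2.04) = -2.037191.
D < 0, so the roots are the complex-conjugate pair z = (-b +/- i sqrt(-D)) / (2a) = -0.052 +/- 1.3993i.
For a conjugate pair |z|^2 = z * conj(z) = (product of roots) = c/a = 1/(0.51) = 1.960784, so |z| = sqrt(1.960784) = 1.4003 for both roots.
Moduli of all roots: 1.4003, 1.4003.
All moduli strictly greater than 1? Yes.
Verdict: Invertible.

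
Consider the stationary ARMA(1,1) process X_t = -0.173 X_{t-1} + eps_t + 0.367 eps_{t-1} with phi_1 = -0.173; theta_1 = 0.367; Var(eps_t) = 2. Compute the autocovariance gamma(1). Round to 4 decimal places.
\gamma(1) = 0.3746

Multiply the model equation by X_{t-k} and take expectations. With theta_0 = psi_0 = 1 and psi_j the MA(infinity) weights, this gives
  gamma(k) - sum_i phi_i gamma(k-i) = c_k,
  c_k = sigma^2 * sum_{j=k..q} theta_j psi_{j-k}   (c_k = 0 for k > q),
using gamma(-m) = gamma(m).
psi-weights needed (psi_j = theta_j + sum_i phi_i psi_{j-i}):
  psi_1 = theta_1 + phi_1 = 0.367 + (-0.173) = 0.194
Right-hand sides:
  c_0 = sigma^2 (1 + theta_1 psi_1) = 2 * (1 + (0.367)(0.194)) = 2 * 1.071198 = 2.142396
  c_1 = sigma^2 theta_1 = 2 * (0.367) = 0.734
  c_2 = 0
Equations for k = 0 and k = 1 (AR order 1):
  gamma(0) = phi_1 gamma(1) + c_0
  gamma(1) = phi_1 gamma(0) + c_1
Substituting the second into the first: gamma(0) (1 - phi_1^2) = c_0 + phi_1 c_1, so
  gamma(0) = (c_0 + phi_1 c_1) / (1 - phi_1^2) = (2.142396 + (-0.173)(0.734)) / (1 - (-0.173)^2) = 2.015414 / 0.970071 = 2.077594.
  gamma(1) = phi_1 gamma(0) + c_1 = (-0.173)(2.077594) + (0.734) = 0.374576.
Therefore gamma(1) = 0.3746 (to 4 decimal places).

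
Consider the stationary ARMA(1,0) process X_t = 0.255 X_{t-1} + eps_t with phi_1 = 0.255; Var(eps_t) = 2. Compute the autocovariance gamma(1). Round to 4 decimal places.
\gamma(1) = 0.5455

Multiply the model equation by X_{t-k} and take expectations. With theta_0 = psi_0 = 1 and psi_j the MA(infinity) weights, this gives
  gamma(k) - sum_i phi_i gamma(k-i) = c_k,
  c_k = sigma^2 * sum_{j=k..q} theta_j psi_{j-k}   (c_k = 0 for k > q),
using gamma(-m) = gamma(m).
Pure AR (q = 0): c_0 = sigma^2 = 2, c_k = 0 for k >= 1.
Equations for k = 0 and k = 1 (AR order 1):
  gamma(0) = phi_1 gamma(1) + c_0
  gamma(1) = phi_1 gamma(0) + c_1
Substituting the second into the first: gamma(0) (1 - phi_1^2) = c_0 + phi_1 c_1, so
  gamma(0) = c_0 / (1 - phi_1^2) = 2 / (1 - (0.255)^2) = 2 / 0.934975 = 2.139095.
  gamma(1) = phi_1 gamma(0) = (0.255)(2.139095) = 0.545469.
Therefore gamma(1) = 0.5455 (to 4 decimal places).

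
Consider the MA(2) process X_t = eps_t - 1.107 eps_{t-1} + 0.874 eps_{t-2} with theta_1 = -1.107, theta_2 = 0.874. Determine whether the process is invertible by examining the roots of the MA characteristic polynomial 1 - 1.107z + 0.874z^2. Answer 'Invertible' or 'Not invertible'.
\text{Invertible}

The MA(q) characteristic polynomial is P(z) = 1 - 1.107z + 0.874z^2.
Invertibility requires all roots to lie outside the unit circle, i.e. |z| > 1 for every root.
Set 1 + (-1.107) z + (0.874) z^2 = 0, i.e. a z^2 + b z + c = 0 with a = 0.874, b = -1.107, c = 1.
Discriminant D = b^2 - 4ac = (-1.107)^2 - 4*(0.874)*1 = 1.225449 - (3.496) = -2.270551.
D < 0, so the roots are the complex-conjugate pair z = (-b +/- i sqrt(-D)) / (2a) = 0.6333 +/- 0.862i.
For a conjugate pair |z|^2 = z * conj(z) = (product of roots) = c/a = 1/(0.874) = 1.144165, so |z| = sqrt(1.144165) = 1.0697 for both roots.
Moduli of all roots: 1.0697, 1.0697.
All moduli strictly greater than 1? Yes.
Verdict: Invertible.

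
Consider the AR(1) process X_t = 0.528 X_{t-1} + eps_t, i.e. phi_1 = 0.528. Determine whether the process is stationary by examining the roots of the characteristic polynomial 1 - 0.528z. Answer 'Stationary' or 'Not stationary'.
\text{Stationary}

The AR(p) characteristic polynomial is P(z) = 1 - 0.528z.
Stationarity requires all roots to lie outside the unit circle, i.e. |z| > 1 for every root.
This is linear in z: 1 + (-0.528) z = 0  =>  z = -1/(-0.528) = 1.893939,  |z| = 1.893939.
Moduli of all roots: 1.8939.
All moduli strictly greater than 1? Yes.
Verdict: Stationary.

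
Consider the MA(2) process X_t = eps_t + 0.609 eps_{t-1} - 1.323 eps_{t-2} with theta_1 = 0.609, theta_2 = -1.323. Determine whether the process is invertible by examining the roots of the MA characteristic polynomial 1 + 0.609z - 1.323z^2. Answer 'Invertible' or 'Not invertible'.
\text{Not invertible}

The MA(q) characteristic polynomial is P(z) = 1 + 0.609z - 1.323z^2.
Invertibility requires all roots to lie outside the unit circle, i.e. |z| > 1 for every root.
Set 1 + (0.609) z + (-1.323) z^2 = 0, i.e. a z^2 + b z + c = 0 with a = -1.323, b = 0.609, c = 1.
Discriminant D = b^2 - 4ac = (0.609)^2 - 4*(-1.323)*1 = 0.370881 - (-5.292) = 5.662881.
D >= 0, so the roots are real: z = (-b +/- sqrt(D)) / (2a) = (-0.609 +/- 2.379681) / (-2.646).
  z_1 = (-0.609 + 2.379681) / (-2.646) = -0.6692,   |z_1| = 0.6692.
  z_2 = (-0.609 - 2.379681) / (-2.646) = 1.1295,   |z_2| = 1.1295.
Moduli of all roots: 0.6692, 1.1295.
All moduli strictly greater than 1? No.
Verdict: Not invertible.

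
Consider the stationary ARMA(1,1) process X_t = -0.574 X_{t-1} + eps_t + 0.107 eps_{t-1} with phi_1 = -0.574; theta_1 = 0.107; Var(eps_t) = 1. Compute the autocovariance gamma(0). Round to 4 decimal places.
\gamma(0) = 1.3253

Multiply the model equation by X_{t-k} and take expectations. With theta_0 = psi_0 = 1 and psi_j the MA(infinity) weights, this gives
  gamma(k) - sum_i phi_i gamma(k-i) = c_k,
  c_k = sigma^2 * sum_{j=k..q} theta_j psi_{j-k}   (c_k = 0 for k > q),
using gamma(-m) = gamma(m).
psi-weights needed (psi_j = theta_j + sum_i phi_i psi_{j-i}):
  psi_1 = theta_1 + phi_1 = 0.107 + (-0.574) = -0.467
Right-hand sides:
  c_0 = sigma^2 (1 + theta_1 psi_1) = 1 * (1 + (0.107)(-0.467)) = 1 * 0.950031 = 0.950031
  c_1 = sigma^2 theta_1 = 1 * (0.107) = 0.107
  c_2 = 0
Equations for k = 0 and k = 1 (AR order 1):
  gamma(0) = phi_1 gamma(1) + c_0
  gamma(1) = phi_1 gamma(0) + c_1
Substituting the second into the first: gamma(0) (1 - phi_1^2) = c_0 + phi_1 c_1, so
  gamma(0) = (c_0 + phi_1 c_1) / (1 - phi_1^2) = (0.950031 + (-0.574)(0.107)) / (1 - (-0.574)^2) = 0.888613 / 0.670524 = 1.325252.
Therefore gamma(0) = 1.3253 (to 4 decimal places).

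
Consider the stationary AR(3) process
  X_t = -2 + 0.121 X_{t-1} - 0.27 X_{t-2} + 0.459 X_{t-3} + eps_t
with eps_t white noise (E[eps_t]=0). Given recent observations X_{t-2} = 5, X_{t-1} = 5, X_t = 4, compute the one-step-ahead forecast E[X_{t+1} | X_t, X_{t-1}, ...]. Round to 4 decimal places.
E[X_{t+1} \mid \mathcal F_t] = -0.5710

For an AR(p) model X_t = c + sum_i phi_i X_{t-i} + eps_t, the
one-step-ahead conditional mean is
  E[X_{t+1} | X_t, ...] = c + sum_i phi_i X_{t+1-i}.
Substitute known values:
  E[X_{t+1} | ...] = -2 + (0.121) * (4) + (-0.27) * (5) + (0.459) * (5)
                   = -0.5710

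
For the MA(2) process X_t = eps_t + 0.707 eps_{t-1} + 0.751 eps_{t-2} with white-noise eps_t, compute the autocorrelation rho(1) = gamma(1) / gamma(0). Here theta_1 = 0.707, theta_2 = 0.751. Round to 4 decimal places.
\rho(1) = 0.5998

For an MA(q) process with theta_0 = 1, the autocovariance is
  gamma(k) = sigma^2 * sum_{i=0..q-k} theta_i * theta_{i+k},
and rho(k) = gamma(k) / gamma(0). Sigma^2 cancels.
  numerator   = (1)*(0.707) + (0.707)*(0.751) = 1.237957.
  denominator = (1)^2 + (0.707)^2 + (0.751)^2 = 2.06385.
  rho(1) = 1.237957 / 2.06385 = 0.5998.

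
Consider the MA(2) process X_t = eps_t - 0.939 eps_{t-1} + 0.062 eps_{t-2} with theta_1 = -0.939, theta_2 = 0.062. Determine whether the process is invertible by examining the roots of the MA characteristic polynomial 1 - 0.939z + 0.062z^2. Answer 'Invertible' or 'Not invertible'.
\text{Invertible}

The MA(q) characteristic polynomial is P(z) = 1 - 0.939z + 0.062z^2.
Invertibility requires all roots to lie outside the unit circle, i.e. |z| > 1 for every root.
Set 1 + (-0.939) z + (0.062) z^2 = 0, i.e. a z^2 + b z + c = 0 with a = 0.062, b = -0.939, c = 1.
Discriminant D = b^2 - 4ac = (-0.939)^2 - 4*(0.062)*1 = 0.881721 - (0.248) = 0.633721.
D >= 0, so the roots are real: z = (-b +/- sqrt(D)) / (2a) = (0.939 +/- 0.796066) / (0.124).
  z_1 = (0.939 + 0.796066) / (0.124) = 13.9925,   |z_1| = 13.9925.
  z_2 = (0.939 - 0.796066) / (0.124) = 1.1527,   |z_2| = 1.1527.
Moduli of all roots: 13.9925, 1.1527.
All moduli strictly greater than 1? Yes.
Verdict: Invertible.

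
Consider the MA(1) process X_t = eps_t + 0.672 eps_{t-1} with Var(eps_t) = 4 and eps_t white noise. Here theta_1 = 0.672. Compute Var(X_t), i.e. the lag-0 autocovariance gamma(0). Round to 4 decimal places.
\gamma(0) = 5.8063

For an MA(q) process X_t = eps_t + sum_i theta_i eps_{t-i} with
Var(eps_t) = sigma^2, the variance is
  gamma(0) = sigma^2 * (1 + sum_i theta_i^2).
  sum_i theta_i^2 = (0.672)^2 = 0.451584.
  gamma(0) = 4 * (1 + 0.451584) = 4 * 1.451584 = 5.806336, which rounds to 5.8063.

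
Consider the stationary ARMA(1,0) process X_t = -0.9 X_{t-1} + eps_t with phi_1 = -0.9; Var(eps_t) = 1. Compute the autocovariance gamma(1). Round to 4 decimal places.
\gamma(1) = -4.7368

Multiply the model equation by X_{t-k} and take expectations. With theta_0 = psi_0 = 1 and psi_j the MA(infinity) weights, this gives
  gamma(k) - sum_i phi_i gamma(k-i) = c_k,
  c_k = sigma^2 * sum_{j=k..q} theta_j psi_{j-k}   (c_k = 0 for k > q),
using gamma(-m) = gamma(m).
Pure AR (q = 0): c_0 = sigma^2 = 1, c_k = 0 for k >= 1.
Equations for k = 0 and k = 1 (AR order 1):
  gamma(0) = phi_1 gamma(1) + c_0
  gamma(1) = phi_1 gamma(0) + c_1
Substituting the second into the first: gamma(0) (1 - phi_1^2) = c_0 + phi_1 c_1, so
  gamma(0) = c_0 / (1 - phi_1^2) = 1 / (1 - (-0.9)^2) = 1 / 0.19 = 5.263158.
  gamma(1) = phi_1 gamma(0) = (-0.9)(5.263158) = -4.736842.
Therefore gamma(1) = -4.7368 (to 4 decimal places).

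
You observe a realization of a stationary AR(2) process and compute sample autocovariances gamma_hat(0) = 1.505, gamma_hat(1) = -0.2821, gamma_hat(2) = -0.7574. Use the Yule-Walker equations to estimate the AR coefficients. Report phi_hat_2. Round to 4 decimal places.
\hat\phi_{2} = -0.5580

The Yule-Walker equations for an AR(p) process read, in matrix form,
  Gamma_p phi = r_p,   with   (Gamma_p)_{ij} = gamma(|i - j|),
                       (r_p)_i = gamma(i),   i,j = 1..p.
Substitute the sample gammas (Toeplitz matrix and right-hand side of size 2):
  Gamma_p = [[1.505, -0.2821], [-0.2821, 1.505]]
  r_p     = [-0.2821, -0.7574]
Written out:
  1.505 phi_1 - 0.2821 phi_2 = -0.2821
  -0.2821 phi_1 + 1.505 phi_2 = -0.7574
Solve by Cramer's rule:
  det = gamma(0)^2 - gamma(1)^2 = (1.505)^2 - (-0.2821)^2 = 2.265025 - 0.07958041 = 2.18544459
  phi_hat_1 = [gamma(1) gamma(0) - gamma(1) gamma(2)] / det = [(-0.2821)(1.505) - (-0.2821)(-0.7574)] / 2.18544459 = -0.63822304 / 2.18544459 = -0.292
  phi_hat_2 = [gamma(0) gamma(2) - gamma(1)^2] / det = [(1.505)(-0.7574) - (-0.2821)^2] / 2.18544459 = -1.21946741 / 2.18544459 = -0.558
So phi_hat = [-0.2920, -0.5580].
Therefore phi_hat_2 = -0.5580.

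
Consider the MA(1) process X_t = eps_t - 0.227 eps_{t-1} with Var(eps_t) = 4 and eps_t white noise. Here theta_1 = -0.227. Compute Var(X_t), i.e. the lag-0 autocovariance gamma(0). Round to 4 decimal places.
\gamma(0) = 4.2061

For an MA(q) process X_t = eps_t + sum_i theta_i eps_{t-i} with
Var(eps_t) = sigma^2, the variance is
  gamma(0) = sigma^2 * (1 + sum_i theta_i^2).
  sum_i theta_i^2 = (-0.227)^2 = 0.051529.
  gamma(0) = 4 * (1 + 0.051529) = 4 * 1.051529 = 4.206116, which rounds to 4.2061.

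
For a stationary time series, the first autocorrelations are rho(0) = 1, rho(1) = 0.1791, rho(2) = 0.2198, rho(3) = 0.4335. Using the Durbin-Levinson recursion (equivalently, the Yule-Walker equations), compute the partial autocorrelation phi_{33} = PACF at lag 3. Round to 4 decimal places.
\phi_{33} = 0.3940

The PACF at lag k is phi_{kk}, the last component of the solution
to the Yule-Walker system G_k phi = r_k where
  (G_k)_{ij} = rho(|i - j|), (r_k)_i = rho(i), i,j = 1..k.
Equivalently, Durbin-Levinson gives phi_{kk} iteratively:
  phi_{11} = rho(1)
  phi_{kk} = [rho(k) - sum_{j=1..k-1} phi_{k-1,j} rho(k-j)]
            / [1 - sum_{j=1..k-1} phi_{k-1,j} rho(j)],
  phi_{k,j} = phi_{k-1,j} - phi_{kk} phi_{k-1,k-j},  j = 1..k-1.
Step k = 1:
  phi_11 = rho(1) = 0.1791.
Step k = 2:
  phi_22 = [rho(2) - phi_11 rho(1)] / [1 - phi_11 rho(1)] = [0.2198 - (0.1791)(0.1791)] / [1 - (0.1791)(0.1791)]
         = 0.18772319 / 0.96792319 = 0.193944.
  Update: phi_21 = phi_11 - phi_22 phi_11 = 0.1791 - (0.193944)(0.1791) = 0.144365.
Step k = 3:
  phi_33 = [rho(3) - phi_21 rho(2) - phi_22 rho(1)] / [1 - phi_21 rho(1) - phi_22 rho(2)]
    numerator   = 0.4335 - (0.144365)(0.2198) - (0.193944)(0.1791) = 0.36703324
    denominator = 1 - (0.144365)(0.1791) - (0.193944)(0.2198) = 0.93151535
  phi_33 = 0.36703324 / 0.93151535 = 0.394.
Therefore phi_{33} = 0.3940.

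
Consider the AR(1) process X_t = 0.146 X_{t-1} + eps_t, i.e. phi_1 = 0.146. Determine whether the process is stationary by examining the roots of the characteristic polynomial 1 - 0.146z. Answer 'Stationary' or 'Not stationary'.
\text{Stationary}

The AR(p) characteristic polynomial is P(z) = 1 - 0.146z.
Stationarity requires all roots to lie outside the unit circle, i.e. |z| > 1 for every root.
This is linear in z: 1 + (-0.146) z = 0  =>  z = -1/(-0.146) = 6.849315,  |z| = 6.849315.
Moduli of all roots: 6.8493.
All moduli strictly greater than 1? Yes.
Verdict: Stationary.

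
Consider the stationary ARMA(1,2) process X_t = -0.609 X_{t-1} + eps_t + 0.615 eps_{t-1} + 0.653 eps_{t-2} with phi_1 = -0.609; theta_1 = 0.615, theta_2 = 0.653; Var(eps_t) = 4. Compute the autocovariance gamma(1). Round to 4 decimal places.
\gamma(1) = -1.5931

Multiply the model equation by X_{t-k} and take expectations. With theta_0 = psi_0 = 1 and psi_j the MA(infinity) weights, this gives
  gamma(k) - sum_i phi_i gamma(k-i) = c_k,
  c_k = sigma^2 * sum_{j=k..q} theta_j psi_{j-k}   (c_k = 0 for k > q),
using gamma(-m) = gamma(m).
psi-weights needed (psi_j = theta_j + sum_i phi_i psi_{j-i}):
  psi_1 = theta_1 + phi_1 = 0.615 + (-0.609) = 0.006
  psi_2 = theta_2 + phi_1 psi_1 = 0.653 + (-0.609)(0.006) = 0.649346
Right-hand sides:
  c_0 = sigma^2 (1 + theta_1 psi_1 + theta_2 psi_2) = 4 * (1 + (0.615)(0.006) + (0.653)(0.649346)) = 4 * 1.427713 = 5.710852
  c_1 = sigma^2 (theta_1 + theta_2 psi_1) = 4 * (0.615 + (0.653)(0.006)) = 2.475672
  c_2 = sigma^2 theta_2 = 4 * (0.653) = 2.612
Equations for k = 0 and k = 1 (AR order 1):
  gamma(0) = phi_1 gamma(1) + c_0
  gamma(1) = phi_1 gamma(0) + c_1
Substituting the second into the first: gamma(0) (1 - phi_1^2) = c_0 + phi_1 c_1, so
  gamma(0) = (c_0 + phi_1 c_1) / (1 - phi_1^2) = (5.710852 + (-0.609)(2.475672)) / (1 - (-0.609)^2) = 4.203168 / 0.629119 = 6.681037.
  gamma(1) = phi_1 gamma(0) + c_1 = (-0.609)(6.681037) + (2.475672) = -1.59308.
Therefore gamma(1) = -1.5931 (to 4 decimal places).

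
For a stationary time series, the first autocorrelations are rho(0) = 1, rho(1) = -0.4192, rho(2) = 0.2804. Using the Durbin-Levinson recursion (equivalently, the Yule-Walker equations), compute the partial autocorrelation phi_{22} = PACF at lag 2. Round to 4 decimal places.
\phi_{22} = 0.1270

The PACF at lag k is phi_{kk}, the last component of the solution
to the Yule-Walker system G_k phi = r_k where
  (G_k)_{ij} = rho(|i - j|), (r_k)_i = rho(i), i,j = 1..k.
Equivalently, Durbin-Levinson gives phi_{kk} iteratively:
  phi_{11} = rho(1)
  phi_{kk} = [rho(k) - sum_{j=1..k-1} phi_{k-1,j} rho(k-j)]
            / [1 - sum_{j=1..k-1} phi_{k-1,j} rho(j)],
  phi_{k,j} = phi_{k-1,j} - phi_{kk} phi_{k-1,k-j},  j = 1..k-1.
Step k = 1:
  phi_11 = rho(1) = -0.4192.
Step k = 2:
  phi_22 = [rho(2) - phi_11 rho(1)] / [1 - phi_11 rho(1)] = [0.2804 - (-0.4192)(-0.4192)] / [1 - (-0.4192)(-0.4192)]
         = 0.10467136 / 0.82427136 = 0.127.
Therefore phi_{22} = 0.1270.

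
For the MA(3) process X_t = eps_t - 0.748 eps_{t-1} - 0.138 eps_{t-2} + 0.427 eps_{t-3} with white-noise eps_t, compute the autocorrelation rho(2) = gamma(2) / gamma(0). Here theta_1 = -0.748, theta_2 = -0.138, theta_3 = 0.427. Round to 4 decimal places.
\rho(2) = -0.2598

For an MA(q) process with theta_0 = 1, the autocovariance is
  gamma(k) = sigma^2 * sum_{i=0..q-k} theta_i * theta_{i+k},
and rho(k) = gamma(k) / gamma(0). Sigma^2 cancels.
  numerator   = (1)*(-0.138) + (-0.748)*(0.427) = -0.457396.
  denominator = (1)^2 + (-0.748)^2 + (-0.138)^2 + (0.427)^2 = 1.760877.
  rho(2) = -0.457396 / 1.760877 = -0.2598.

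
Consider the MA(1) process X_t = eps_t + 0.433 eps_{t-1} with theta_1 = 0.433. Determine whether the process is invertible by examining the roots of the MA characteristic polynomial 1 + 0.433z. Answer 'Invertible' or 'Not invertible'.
\text{Invertible}

The MA(q) characteristic polynomial is P(z) = 1 + 0.433z.
Invertibility requires all roots to lie outside the unit circle, i.e. |z| > 1 for every root.
This is linear in z: 1 + (0.433) z = 0  =>  z = -1/(0.433) = -2.309469,  |z| = 2.309469.
Moduli of all roots: 2.3095.
All moduli strictly greater than 1? Yes.
Verdict: Invertible.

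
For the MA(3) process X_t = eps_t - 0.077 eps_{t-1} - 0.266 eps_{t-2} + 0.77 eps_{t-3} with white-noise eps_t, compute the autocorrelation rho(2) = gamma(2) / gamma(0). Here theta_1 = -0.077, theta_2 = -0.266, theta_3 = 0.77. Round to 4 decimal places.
\rho(2) = -0.1948

For an MA(q) process with theta_0 = 1, the autocovariance is
  gamma(k) = sigma^2 * sum_{i=0..q-k} theta_i * theta_{i+k},
and rho(k) = gamma(k) / gamma(0). Sigma^2 cancels.
  numerator   = (1)*(-0.266) + (-0.077)*(0.77) = -0.32529.
  denominator = (1)^2 + (-0.077)^2 + (-0.266)^2 + (0.77)^2 = 1.669585.
  rho(2) = -0.32529 / 1.669585 = -0.1948.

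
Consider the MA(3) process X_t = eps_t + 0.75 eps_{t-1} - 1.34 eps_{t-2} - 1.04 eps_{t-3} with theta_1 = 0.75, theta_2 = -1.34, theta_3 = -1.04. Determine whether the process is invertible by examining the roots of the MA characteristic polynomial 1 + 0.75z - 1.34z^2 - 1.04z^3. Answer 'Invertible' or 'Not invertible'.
\text{Not invertible}

The MA(q) characteristic polynomial is P(z) = 1 + 0.75z - 1.34z^2 - 1.04z^3.
Invertibility requires all roots to lie outside the unit circle, i.e. |z| > 1 for every root.
Degree 3: look for a simple real root z0 first, then factor out (1 - z/z0) and solve the remaining quadratic.
Testing z0 = -1.25: P(-1.25) = 1 + (0.75)(-1.25) + (-1.34)(-1.25)^2 + (-1.04)(-1.25)^3
  = 1 + (-0.9375) + (-2.09375) + (2.03125) = 0.  So z_0 = -1.25 is a root, |z_0| = 1.25.
Divide out the factor (1 + 0.8 z) = (1 - z/z0) (since 1/z0 = -0.8):
  P(z) = (1 + 0.8 z)(1 + (-0.05) z + (-1.3) z^2)
  [check: z-coef -0.05 - (-0.8) = 0.75; z^2-coef -1.3 - (-0.8)(-0.05) = -1.34; z^3-coef -(-0.8)(-1.3) = -1.04.]
Remaining roots from the quadratic factor 1 + (-0.05) z + (-1.3) z^2:
  Set 1 + (-0.05) z + (-1.3) z^2 = 0, i.e. a z^2 + b z + c = 0 with a = -1.3, b = -0.05, c = 1.
  Discriminant D = b^2 - 4ac = (-0.05)^2 - 4*(-1.3)*1 = 0.0025 - (-5.2) = 5.2025.
  D >= 0, so the roots are real: z = (-b +/- sqrt(D)) / (2a) = (0.05 +/- 2.280899) / (-2.6).
    z_1 = (0.05 + 2.280899) / (-2.6) = -0.8965,   |z_1| = 0.8965.
    z_2 = (0.05 - 2.280899) / (-2.6) = 0.858,   |z_2| = 0.858.
Moduli of all roots: 1.2500, 0.8965, 0.8580.
All moduli strictly greater than 1? No.
Verdict: Not invertible.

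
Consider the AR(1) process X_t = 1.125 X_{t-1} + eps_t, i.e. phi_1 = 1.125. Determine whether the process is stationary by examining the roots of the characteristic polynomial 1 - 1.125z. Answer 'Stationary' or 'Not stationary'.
\text{Not stationary}

The AR(p) characteristic polynomial is P(z) = 1 - 1.125z.
Stationarity requires all roots to lie outside the unit circle, i.e. |z| > 1 for every root.
This is linear in z: 1 + (-1.125) z = 0  =>  z = -1/(-1.125) = 0.888889,  |z| = 0.888889.
Moduli of all roots: 0.8889.
All moduli strictly greater than 1? No.
Verdict: Not stationary.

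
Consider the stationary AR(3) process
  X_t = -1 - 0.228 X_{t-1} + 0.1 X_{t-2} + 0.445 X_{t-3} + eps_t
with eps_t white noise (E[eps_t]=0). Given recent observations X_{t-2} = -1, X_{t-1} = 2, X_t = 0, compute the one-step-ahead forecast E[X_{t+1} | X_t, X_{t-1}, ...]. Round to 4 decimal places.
E[X_{t+1} \mid \mathcal F_t] = -1.2450

For an AR(p) model X_t = c + sum_i phi_i X_{t-i} + eps_t, the
one-step-ahead conditional mean is
  E[X_{t+1} | X_t, ...] = c + sum_i phi_i X_{t+1-i}.
Substitute known values:
  E[X_{t+1} | ...] = -1 + (-0.228) * (0) + (0.1) * (2) + (0.445) * (-1)
                   = -1.2450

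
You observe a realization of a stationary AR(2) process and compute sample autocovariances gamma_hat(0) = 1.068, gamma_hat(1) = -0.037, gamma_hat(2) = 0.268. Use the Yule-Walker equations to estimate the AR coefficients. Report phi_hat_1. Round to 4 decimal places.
\hat\phi_{1} = -0.0260

The Yule-Walker equations for an AR(p) process read, in matrix form,
  Gamma_p phi = r_p,   with   (Gamma_p)_{ij} = gamma(|i - j|),
                       (r_p)_i = gamma(i),   i,j = 1..p.
Substitute the sample gammas (Toeplitz matrix and right-hand side of size 2):
  Gamma_p = [[1.068, -0.037], [-0.037, 1.068]]
  r_p     = [-0.037, 0.268]
Written out:
  1.068 phi_1 - 0.037 phi_2 = -0.037
  -0.037 phi_1 + 1.068 phi_2 = 0.268
Solve by Cramer's rule:
  det = gamma(0)^2 - gamma(1)^2 = (1.068)^2 - (-0.037)^2 = 1.140624 - 0.001369 = 1.139255
  phi_hat_1 = [gamma(1) gamma(0) - gamma(1) gamma(2)] / det = [(-0.037)(1.068) - (-0.037)(0.268)] / 1.139255 = -0.0296 / 1.139255 = -0.026
  phi_hat_2 = [gamma(0) gamma(2) - gamma(1)^2] / det = [(1.068)(0.268) - (-0.037)^2] / 1.139255 = 0.284855 / 1.139255 = 0.25
So phi_hat = [-0.0260, 0.2500].
Therefore phi_hat_1 = -0.0260.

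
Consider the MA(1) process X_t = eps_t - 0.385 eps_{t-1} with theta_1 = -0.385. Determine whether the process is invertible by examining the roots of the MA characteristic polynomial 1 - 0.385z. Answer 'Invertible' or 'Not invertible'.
\text{Invertible}

The MA(q) characteristic polynomial is P(z) = 1 - 0.385z.
Invertibility requires all roots to lie outside the unit circle, i.e. |z| > 1 for every root.
This is linear in z: 1 + (-0.385) z = 0  =>  z = -1/(-0.385) = 2.597403,  |z| = 2.597403.
Moduli of all roots: 2.5974.
All moduli strictly greater than 1? Yes.
Verdict: Invertible.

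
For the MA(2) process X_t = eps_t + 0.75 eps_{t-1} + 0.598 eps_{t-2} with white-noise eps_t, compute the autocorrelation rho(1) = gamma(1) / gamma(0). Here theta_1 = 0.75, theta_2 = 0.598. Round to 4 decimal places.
\rho(1) = 0.6242

For an MA(q) process with theta_0 = 1, the autocovariance is
  gamma(k) = sigma^2 * sum_{i=0..q-k} theta_i * theta_{i+k},
and rho(k) = gamma(k) / gamma(0). Sigma^2 cancels.
  numerator   = (1)*(0.75) + (0.75)*(0.598) = 1.1985.
  denominator = (1)^2 + (0.75)^2 + (0.598)^2 = 1.920104.
  rho(1) = 1.1985 / 1.920104 = 0.6242.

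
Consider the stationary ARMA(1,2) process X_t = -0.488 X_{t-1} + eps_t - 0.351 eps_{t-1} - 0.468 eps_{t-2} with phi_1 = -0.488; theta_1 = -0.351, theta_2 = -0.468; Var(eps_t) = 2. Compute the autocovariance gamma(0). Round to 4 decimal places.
\gamma(0) = 3.4168

Multiply the model equation by X_{t-k} and take expectations. With theta_0 = psi_0 = 1 and psi_j the MA(infinity) weights, this gives
  gamma(k) - sum_i phi_i gamma(k-i) = c_k,
  c_k = sigma^2 * sum_{j=k..q} theta_j psi_{j-k}   (c_k = 0 for k > q),
using gamma(-m) = gamma(m).
psi-weights needed (psi_j = theta_j + sum_i phi_i psi_{j-i}):
  psi_1 = theta_1 + phi_1 = -0.351 + (-0.488) = -0.839
  psi_2 = theta_2 + phi_1 psi_1 = -0.468 + (-0.488)(-0.839) = -0.058568
Right-hand sides:
  c_0 = sigma^2 (1 + theta_1 psi_1 + theta_2 psi_2) = 2 * (1 + (-0.351)(-0.839) + (-0.468)(-0.058568)) = 2 * 1.321899 = 2.643798
  c_1 = sigma^2 (theta_1 + theta_2 psi_1) = 2 * (-0.351 + (-0.468)(-0.839)) = 0.083304
  c_2 = sigma^2 theta_2 = 2 * (-0.468) = -0.936
Equations for k = 0 and k = 1 (AR order 1):
  gamma(0) = phi_1 gamma(1) + c_0
  gamma(1) = phi_1 gamma(0) + c_1
Substituting the second into the first: gamma(0) (1 - phi_1^2) = c_0 + phi_1 c_1, so
  gamma(0) = (c_0 + phi_1 c_1) / (1 - phi_1^2) = (2.643798 + (-0.488)(0.083304)) / (1 - (-0.488)^2) = 2.603145 / 0.761856 = 3.416847.
Therefore gamma(0) = 3.4168 (to 4 decimal places).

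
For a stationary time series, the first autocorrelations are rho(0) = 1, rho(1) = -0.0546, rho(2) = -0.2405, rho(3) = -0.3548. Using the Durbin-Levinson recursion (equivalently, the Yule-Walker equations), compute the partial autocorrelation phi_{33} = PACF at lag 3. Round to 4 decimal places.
\phi_{33} = -0.4101

The PACF at lag k is phi_{kk}, the last component of the solution
to the Yule-Walker system G_k phi = r_k where
  (G_k)_{ij} = rho(|i - j|), (r_k)_i = rho(i), i,j = 1..k.
Equivalently, Durbin-Levinson gives phi_{kk} iteratively:
  phi_{11} = rho(1)
  phi_{kk} = [rho(k) - sum_{j=1..k-1} phi_{k-1,j} rho(k-j)]
            / [1 - sum_{j=1..k-1} phi_{k-1,j} rho(j)],
  phi_{k,j} = phi_{k-1,j} - phi_{kk} phi_{k-1,k-j},  j = 1..k-1.
Step k = 1:
  phi_11 = rho(1) = -0.0546.
Step k = 2:
  phi_22 = [rho(2) - phi_11 rho(1)] / [1 - phi_11 rho(1)] = [-0.2405 - (-0.0546)(-0.0546)] / [1 - (-0.0546)(-0.0546)]
         = -0.24348116 / 0.99701884 = -0.244209.
  Update: phi_21 = phi_11 - phi_22 phi_11 = -0.0546 - (-0.244209)(-0.0546) = -0.067934.
Step k = 3:
  phi_33 = [rho(3) - phi_21 rho(2) - phi_22 rho(1)] / [1 - phi_21 rho(1) - phi_22 rho(2)]
    numerator   = -0.3548 - (-0.067934)(-0.2405) - (-0.244209)(-0.0546) = -0.38447191
    denominator = 1 - (-0.067934)(-0.0546) - (-0.244209)(-0.2405) = 0.9375585
  phi_33 = -0.38447191 / 0.9375585 = -0.4101.
Therefore phi_{33} = -0.4101.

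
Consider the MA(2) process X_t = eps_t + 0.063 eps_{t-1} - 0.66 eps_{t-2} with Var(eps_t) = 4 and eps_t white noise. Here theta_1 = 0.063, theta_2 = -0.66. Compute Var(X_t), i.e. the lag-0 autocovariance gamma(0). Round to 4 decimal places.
\gamma(0) = 5.7583

For an MA(q) process X_t = eps_t + sum_i theta_i eps_{t-i} with
Var(eps_t) = sigma^2, the variance is
  gamma(0) = sigma^2 * (1 + sum_i theta_i^2).
  sum_i theta_i^2 = (0.063)^2 + (-0.66)^2 = 0.003969 + 0.4356 = 0.439569.
  gamma(0) = 4 * (1 + 0.439569) = 4 * 1.439569 = 5.758276, which rounds to 5.7583.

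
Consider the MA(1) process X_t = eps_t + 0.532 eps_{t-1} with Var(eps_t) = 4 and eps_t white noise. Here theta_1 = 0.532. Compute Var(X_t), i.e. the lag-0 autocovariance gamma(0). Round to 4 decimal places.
\gamma(0) = 5.1321

For an MA(q) process X_t = eps_t + sum_i theta_i eps_{t-i} with
Var(eps_t) = sigma^2, the variance is
  gamma(0) = sigma^2 * (1 + sum_i theta_i^2).
  sum_i theta_i^2 = (0.532)^2 = 0.283024.
  gamma(0) = 4 * (1 + 0.283024) = 4 * 1.283024 = 5.132096, which rounds to 5.1321.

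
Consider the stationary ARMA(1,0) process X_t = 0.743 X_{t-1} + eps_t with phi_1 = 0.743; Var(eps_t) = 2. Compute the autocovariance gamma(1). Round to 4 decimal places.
\gamma(1) = 3.3173

Multiply the model equation by X_{t-k} and take expectations. With theta_0 = psi_0 = 1 and psi_j the MA(infinity) weights, this gives
  gamma(k) - sum_i phi_i gamma(k-i) = c_k,
  c_k = sigma^2 * sum_{j=k..q} theta_j psi_{j-k}   (c_k = 0 for k > q),
using gamma(-m) = gamma(m).
Pure AR (q = 0): c_0 = sigma^2 = 2, c_k = 0 for k >= 1.
Equations for k = 0 and k = 1 (AR order 1):
  gamma(0) = phi_1 gamma(1) + c_0
  gamma(1) = phi_1 gamma(0) + c_1
Substituting the second into the first: gamma(0) (1 - phi_1^2) = c_0 + phi_1 c_1, so
  gamma(0) = c_0 / (1 - phi_1^2) = 2 / (1 - (0.743)^2) = 2 / 0.447951 = 4.464774.
  gamma(1) = phi_1 gamma(0) = (0.743)(4.464774) = 3.317327.
Therefore gamma(1) = 3.3173 (to 4 decimal places).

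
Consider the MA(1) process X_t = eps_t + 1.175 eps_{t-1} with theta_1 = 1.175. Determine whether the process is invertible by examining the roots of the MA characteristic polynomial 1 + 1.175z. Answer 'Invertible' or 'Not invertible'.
\text{Not invertible}

The MA(q) characteristic polynomial is P(z) = 1 + 1.175z.
Invertibility requires all roots to lie outside the unit circle, i.e. |z| > 1 for every root.
This is linear in z: 1 + (1.175) z = 0  =>  z = -1/(1.175) = -0.851064,  |z| = 0.851064.
Moduli of all roots: 0.8511.
All moduli strictly greater than 1? No.
Verdict: Not invertible.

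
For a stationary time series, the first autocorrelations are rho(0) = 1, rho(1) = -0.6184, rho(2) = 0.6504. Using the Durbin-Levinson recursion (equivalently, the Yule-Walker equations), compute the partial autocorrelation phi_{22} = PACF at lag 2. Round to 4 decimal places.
\phi_{22} = 0.4339

The PACF at lag k is phi_{kk}, the last component of the solution
to the Yule-Walker system G_k phi = r_k where
  (G_k)_{ij} = rho(|i - j|), (r_k)_i = rho(i), i,j = 1..k.
Equivalently, Durbin-Levinson gives phi_{kk} iteratively:
  phi_{11} = rho(1)
  phi_{kk} = [rho(k) - sum_{j=1..k-1} phi_{k-1,j} rho(k-j)]
            / [1 - sum_{j=1..k-1} phi_{k-1,j} rho(j)],
  phi_{k,j} = phi_{k-1,j} - phi_{kk} phi_{k-1,k-j},  j = 1..k-1.
Step k = 1:
  phi_11 = rho(1) = -0.6184.
Step k = 2:
  phi_22 = [rho(2) - phi_11 rho(1)] / [1 - phi_11 rho(1)] = [0.6504 - (-0.6184)(-0.6184)] / [1 - (-0.6184)(-0.6184)]
         = 0.26798144 / 0.61758144 = 0.4339.
Therefore phi_{22} = 0.4339.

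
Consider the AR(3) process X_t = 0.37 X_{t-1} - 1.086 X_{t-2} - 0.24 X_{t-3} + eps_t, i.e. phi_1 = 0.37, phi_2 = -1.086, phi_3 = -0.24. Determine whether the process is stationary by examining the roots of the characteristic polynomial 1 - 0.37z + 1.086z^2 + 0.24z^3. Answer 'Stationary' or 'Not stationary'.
\text{Not stationary}

The AR(p) characteristic polynomial is P(z) = 1 - 0.37z + 1.086z^2 + 0.24z^3.
Stationarity requires all roots to lie outside the unit circle, i.e. |z| > 1 for every root.
Degree 3: look for a simple real root z0 first, then factor out (1 - z/z0) and solve the remaining quadratic.
Testing z0 = -5: P(-5) = 1 + (-0.37)(-5) + (1.086)(-5)^2 + (0.24)(-5)^3
  = 1 + (1.85) + (27.15) + (-30) = 0.  So z_0 = -5 is a root, |z_0| = 5.
Divide out the factor (1 + 0.2 z) = (1 - z/z0) (since 1/z0 = -0.2):
  P(z) = (1 + 0.2 z)(1 + (-0.57) z + (1.2) z^2)
  [check: z-coef -0.57 - (-0.2) = -0.37; z^2-coef 1.2 - (-0.2)(-0.57) = 1.086; z^3-coef -(-0.2)(1.2) = 0.24.]
Remaining roots from the quadratic factor 1 + (-0.57) z + (1.2) z^2:
  Set 1 + (-0.57) z + (1.2) z^2 = 0, i.e. a z^2 + b z + c = 0 with a = 1.2, b = -0.57, c = 1.
  Discriminant D = b^2 - 4ac = (-0.57)^2 - 4*(1.2)*1 = 0.3249 - (4.8) = -4.4751.
  D < 0, so the roots are the complex-conjugate pair z = (-b +/- i sqrt(-D)) / (2a) = 0.2375 +/- 0.8814i.
  For a conjugate pair |z|^2 = z * conj(z) = (product of roots) = c/a = 1/(1.2) = 0.833333, so |z| = sqrt(0.833333) = 0.9129 for both roots.
Moduli of all roots: 5.0000, 0.9129, 0.9129.
All moduli strictly greater than 1? No.
Verdict: Not stationary.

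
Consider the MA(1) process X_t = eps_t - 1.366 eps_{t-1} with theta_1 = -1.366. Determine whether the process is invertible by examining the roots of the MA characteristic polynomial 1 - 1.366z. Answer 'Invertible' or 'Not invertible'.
\text{Not invertible}

The MA(q) characteristic polynomial is P(z) = 1 - 1.366z.
Invertibility requires all roots to lie outside the unit circle, i.e. |z| > 1 for every root.
This is linear in z: 1 + (-1.366) z = 0  =>  z = -1/(-1.366) = 0.732064,  |z| = 0.732064.
Moduli of all roots: 0.7321.
All moduli strictly greater than 1? No.
Verdict: Not invertible.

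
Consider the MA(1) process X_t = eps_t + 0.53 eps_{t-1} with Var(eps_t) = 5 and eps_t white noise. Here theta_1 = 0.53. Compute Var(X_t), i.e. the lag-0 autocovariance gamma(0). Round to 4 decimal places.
\gamma(0) = 6.4045

For an MA(q) process X_t = eps_t + sum_i theta_i eps_{t-i} with
Var(eps_t) = sigma^2, the variance is
  gamma(0) = sigma^2 * (1 + sum_i theta_i^2).
  sum_i theta_i^2 = (0.53)^2 = 0.2809.
  gamma(0) = 5 * (1 + 0.2809) = 5 * 1.2809 = 6.4045.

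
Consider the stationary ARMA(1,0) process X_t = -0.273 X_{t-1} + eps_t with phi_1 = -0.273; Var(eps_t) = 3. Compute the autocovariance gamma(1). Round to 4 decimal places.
\gamma(1) = -0.8850

Multiply the model equation by X_{t-k} and take expectations. With theta_0 = psi_0 = 1 and psi_j the MA(infinity) weights, this gives
  gamma(k) - sum_i phi_i gamma(k-i) = c_k,
  c_k = sigma^2 * sum_{j=k..q} theta_j psi_{j-k}   (c_k = 0 for k > q),
using gamma(-m) = gamma(m).
Pure AR (q = 0): c_0 = sigma^2 = 3, c_k = 0 for k >= 1.
Equations for k = 0 and k = 1 (AR order 1):
  gamma(0) = phi_1 gamma(1) + c_0
  gamma(1) = phi_1 gamma(0) + c_1
Substituting the second into the first: gamma(0) (1 - phi_1^2) = c_0 + phi_1 c_1, so
  gamma(0) = c_0 / (1 - phi_1^2) = 3 / (1 - (-0.273)^2) = 3 / 0.925471 = 3.241593.
  gamma(1) = phi_1 gamma(0) = (-0.273)(3.241593) = -0.884955.
Therefore gamma(1) = -0.8850 (to 4 decimal places).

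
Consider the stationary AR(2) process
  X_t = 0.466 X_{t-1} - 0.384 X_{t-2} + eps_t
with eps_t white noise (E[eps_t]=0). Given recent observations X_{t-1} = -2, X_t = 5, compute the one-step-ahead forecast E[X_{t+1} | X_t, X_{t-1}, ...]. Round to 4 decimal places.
E[X_{t+1} \mid \mathcal F_t] = 3.0980

For an AR(p) model X_t = c + sum_i phi_i X_{t-i} + eps_t, the
one-step-ahead conditional mean is
  E[X_{t+1} | X_t, ...] = c + sum_i phi_i X_{t+1-i}.
Substitute known values:
  E[X_{t+1} | ...] = (0.466) * (5) + (-0.384) * (-2)
                   = 3.0980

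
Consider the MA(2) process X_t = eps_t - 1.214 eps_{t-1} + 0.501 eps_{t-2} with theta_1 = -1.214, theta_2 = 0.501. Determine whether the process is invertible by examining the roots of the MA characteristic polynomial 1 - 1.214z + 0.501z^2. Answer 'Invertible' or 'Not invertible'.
\text{Invertible}

The MA(q) characteristic polynomial is P(z) = 1 - 1.214z + 0.501z^2.
Invertibility requires all roots to lie outside the unit circle, i.e. |z| > 1 for every root.
Set 1 + (-1.214) z + (0.501) z^2 = 0, i.e. a z^2 + b z + c = 0 with a = 0.501, b = -1.214, c = 1.
Discriminant D = b^2 - 4ac = (-1.214)^2 - 4*(0.501)*1 = 1.473796 - (2.004) = -0.530204.
D < 0, so the roots are the complex-conjugate pair z = (-b +/- i sqrt(-D)) / (2a) = 1.2116 +/- 0.7267i.
For a conjugate pair |z|^2 = z * conj(z) = (product of roots) = c/a = 1/(0.501) = 1.996008, so |z| = sqrt(1.996008) = 1.4128 for both roots.
Moduli of all roots: 1.4128, 1.4128.
All moduli strictly greater than 1? Yes.
Verdict: Invertible.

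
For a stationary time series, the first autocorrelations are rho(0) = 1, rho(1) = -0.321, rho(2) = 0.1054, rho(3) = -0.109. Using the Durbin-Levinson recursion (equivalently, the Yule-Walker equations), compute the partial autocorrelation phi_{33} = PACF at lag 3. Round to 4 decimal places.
\phi_{33} = -0.0830

The PACF at lag k is phi_{kk}, the last component of the solution
to the Yule-Walker system G_k phi = r_k where
  (G_k)_{ij} = rho(|i - j|), (r_k)_i = rho(i), i,j = 1..k.
Equivalently, Durbin-Levinson gives phi_{kk} iteratively:
  phi_{11} = rho(1)
  phi_{kk} = [rho(k) - sum_{j=1..k-1} phi_{k-1,j} rho(k-j)]
            / [1 - sum_{j=1..k-1} phi_{k-1,j} rho(j)],
  phi_{k,j} = phi_{k-1,j} - phi_{kk} phi_{k-1,k-j},  j = 1..k-1.
Step k = 1:
  phi_11 = rho(1) = -0.321.
Step k = 2:
  phi_22 = [rho(2) - phi_11 rho(1)] / [1 - phi_11 rho(1)] = [0.1054 - (-0.321)(-0.321)] / [1 - (-0.321)(-0.321)]
         = 0.002359 / 0.896959 = 0.00263.
  Update: phi_21 = phi_11 - phi_22 phi_11 = -0.321 - (0.00263)(-0.321) = -0.320156.
Step k = 3:
  phi_33 = [rho(3) - phi_21 rho(2) - phi_22 rho(1)] / [1 - phi_21 rho(1) - phi_22 rho(2)]
    numerator   = -0.109 - (-0.320156)(0.1054) - (0.00263)(-0.321) = -0.07441135
    denominator = 1 - (-0.320156)(-0.321) - (0.00263)(0.1054) = 0.8969528
  phi_33 = -0.07441135 / 0.8969528 = -0.083.
Therefore phi_{33} = -0.0830.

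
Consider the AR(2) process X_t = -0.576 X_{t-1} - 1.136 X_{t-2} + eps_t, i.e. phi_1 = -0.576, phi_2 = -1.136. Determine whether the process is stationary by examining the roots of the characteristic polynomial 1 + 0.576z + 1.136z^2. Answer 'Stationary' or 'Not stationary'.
\text{Not stationary}

The AR(p) characteristic polynomial is P(z) = 1 + 0.576z + 1.136z^2.
Stationarity requires all roots to lie outside the unit circle, i.e. |z| > 1 for every root.
Set 1 + (0.576) z + (1.136) z^2 = 0, i.e. a z^2 + b z + c = 0 with a = 1.136, b = 0.576, c = 1.
Discriminant D = b^2 - 4ac = (0.576)^2 - 4*(1.136)*1 = 0.331776 - (4.544) = -4.212224.
D < 0, so the roots are the complex-conjugate pair z = (-b +/- i sqrt(-D)) / (2a) = -0.2535 +/- 0.9033i.
For a conjugate pair |z|^2 = z * conj(z) = (product of roots) = c/a = 1/(1.136) = 0.880282, so |z| = sqrt(0.880282) = 0.9382 for both roots.
Moduli of all roots: 0.9382, 0.9382.
All moduli strictly greater than 1? No.
Verdict: Not stationary.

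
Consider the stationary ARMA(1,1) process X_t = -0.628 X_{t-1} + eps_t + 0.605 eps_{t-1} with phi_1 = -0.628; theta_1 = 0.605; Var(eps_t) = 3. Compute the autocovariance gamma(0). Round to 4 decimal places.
\gamma(0) = 3.0026

Multiply the model equation by X_{t-k} and take expectations. With theta_0 = psi_0 = 1 and psi_j the MA(infinity) weights, this gives
  gamma(k) - sum_i phi_i gamma(k-i) = c_k,
  c_k = sigma^2 * sum_{j=k..q} theta_j psi_{j-k}   (c_k = 0 for k > q),
using gamma(-m) = gamma(m).
psi-weights needed (psi_j = theta_j + sum_i phi_i psi_{j-i}):
  psi_1 = theta_1 + phi_1 = 0.605 + (-0.628) = -0.023
Right-hand sides:
  c_0 = sigma^2 (1 + theta_1 psi_1) = 3 * (1 + (0.605)(-0.023)) = 3 * 0.986085 = 2.958255
  c_1 = sigma^2 theta_1 = 3 * (0.605) = 1.815
  c_2 = 0
Equations for k = 0 and k = 1 (AR order 1):
  gamma(0) = phi_1 gamma(1) + c_0
  gamma(1) = phi_1 gamma(0) + c_1
Substituting the second into the first: gamma(0) (1 - phi_1^2) = c_0 + phi_1 c_1, so
  gamma(0) = (c_0 + phi_1 c_1) / (1 - phi_1^2) = (2.958255 + (-0.628)(1.815)) / (1 - (-0.628)^2) = 1.818435 / 0.605616 = 3.00262.
Therefore gamma(0) = 3.0026 (to 4 decimal places).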